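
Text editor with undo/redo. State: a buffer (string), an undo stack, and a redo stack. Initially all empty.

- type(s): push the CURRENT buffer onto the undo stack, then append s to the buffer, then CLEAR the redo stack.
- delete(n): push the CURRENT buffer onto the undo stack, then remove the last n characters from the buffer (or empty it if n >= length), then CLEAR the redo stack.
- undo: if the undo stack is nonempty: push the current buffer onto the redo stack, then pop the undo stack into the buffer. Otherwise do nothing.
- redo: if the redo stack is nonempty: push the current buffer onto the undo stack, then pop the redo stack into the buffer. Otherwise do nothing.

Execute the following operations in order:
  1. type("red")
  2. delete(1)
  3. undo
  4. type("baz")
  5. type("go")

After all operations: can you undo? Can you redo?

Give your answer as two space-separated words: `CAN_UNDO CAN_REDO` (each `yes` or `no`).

After op 1 (type): buf='red' undo_depth=1 redo_depth=0
After op 2 (delete): buf='re' undo_depth=2 redo_depth=0
After op 3 (undo): buf='red' undo_depth=1 redo_depth=1
After op 4 (type): buf='redbaz' undo_depth=2 redo_depth=0
After op 5 (type): buf='redbazgo' undo_depth=3 redo_depth=0

Answer: yes no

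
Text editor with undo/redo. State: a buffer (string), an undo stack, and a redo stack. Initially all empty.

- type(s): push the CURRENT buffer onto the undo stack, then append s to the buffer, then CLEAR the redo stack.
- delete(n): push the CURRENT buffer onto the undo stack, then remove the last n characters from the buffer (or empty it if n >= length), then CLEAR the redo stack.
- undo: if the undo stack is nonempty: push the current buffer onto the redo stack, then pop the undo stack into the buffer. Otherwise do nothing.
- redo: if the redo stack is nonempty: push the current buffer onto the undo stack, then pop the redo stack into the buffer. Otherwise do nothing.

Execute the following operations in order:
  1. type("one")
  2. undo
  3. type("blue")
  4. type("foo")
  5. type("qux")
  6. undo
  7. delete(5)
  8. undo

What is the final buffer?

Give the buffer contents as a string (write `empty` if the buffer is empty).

Answer: bluefoo

Derivation:
After op 1 (type): buf='one' undo_depth=1 redo_depth=0
After op 2 (undo): buf='(empty)' undo_depth=0 redo_depth=1
After op 3 (type): buf='blue' undo_depth=1 redo_depth=0
After op 4 (type): buf='bluefoo' undo_depth=2 redo_depth=0
After op 5 (type): buf='bluefooqux' undo_depth=3 redo_depth=0
After op 6 (undo): buf='bluefoo' undo_depth=2 redo_depth=1
After op 7 (delete): buf='bl' undo_depth=3 redo_depth=0
After op 8 (undo): buf='bluefoo' undo_depth=2 redo_depth=1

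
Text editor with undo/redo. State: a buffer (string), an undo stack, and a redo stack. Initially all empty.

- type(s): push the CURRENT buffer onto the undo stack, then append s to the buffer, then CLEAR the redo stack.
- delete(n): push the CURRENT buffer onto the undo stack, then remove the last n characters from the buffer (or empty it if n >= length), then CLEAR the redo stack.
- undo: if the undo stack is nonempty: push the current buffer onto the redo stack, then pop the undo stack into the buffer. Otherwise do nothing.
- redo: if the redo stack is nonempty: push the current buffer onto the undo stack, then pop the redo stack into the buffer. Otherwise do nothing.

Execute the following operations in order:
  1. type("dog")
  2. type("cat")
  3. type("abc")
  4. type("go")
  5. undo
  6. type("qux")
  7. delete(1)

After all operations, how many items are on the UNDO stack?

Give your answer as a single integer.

Answer: 5

Derivation:
After op 1 (type): buf='dog' undo_depth=1 redo_depth=0
After op 2 (type): buf='dogcat' undo_depth=2 redo_depth=0
After op 3 (type): buf='dogcatabc' undo_depth=3 redo_depth=0
After op 4 (type): buf='dogcatabcgo' undo_depth=4 redo_depth=0
After op 5 (undo): buf='dogcatabc' undo_depth=3 redo_depth=1
After op 6 (type): buf='dogcatabcqux' undo_depth=4 redo_depth=0
After op 7 (delete): buf='dogcatabcqu' undo_depth=5 redo_depth=0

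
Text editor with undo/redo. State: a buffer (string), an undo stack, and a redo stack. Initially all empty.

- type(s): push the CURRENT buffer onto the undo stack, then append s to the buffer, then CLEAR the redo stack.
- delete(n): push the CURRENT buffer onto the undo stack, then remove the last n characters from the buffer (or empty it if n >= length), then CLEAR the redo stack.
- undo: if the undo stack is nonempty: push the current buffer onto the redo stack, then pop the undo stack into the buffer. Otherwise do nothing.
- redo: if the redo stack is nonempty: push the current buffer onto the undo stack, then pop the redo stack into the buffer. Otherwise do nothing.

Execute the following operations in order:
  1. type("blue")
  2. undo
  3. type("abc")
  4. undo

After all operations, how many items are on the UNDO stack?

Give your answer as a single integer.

After op 1 (type): buf='blue' undo_depth=1 redo_depth=0
After op 2 (undo): buf='(empty)' undo_depth=0 redo_depth=1
After op 3 (type): buf='abc' undo_depth=1 redo_depth=0
After op 4 (undo): buf='(empty)' undo_depth=0 redo_depth=1

Answer: 0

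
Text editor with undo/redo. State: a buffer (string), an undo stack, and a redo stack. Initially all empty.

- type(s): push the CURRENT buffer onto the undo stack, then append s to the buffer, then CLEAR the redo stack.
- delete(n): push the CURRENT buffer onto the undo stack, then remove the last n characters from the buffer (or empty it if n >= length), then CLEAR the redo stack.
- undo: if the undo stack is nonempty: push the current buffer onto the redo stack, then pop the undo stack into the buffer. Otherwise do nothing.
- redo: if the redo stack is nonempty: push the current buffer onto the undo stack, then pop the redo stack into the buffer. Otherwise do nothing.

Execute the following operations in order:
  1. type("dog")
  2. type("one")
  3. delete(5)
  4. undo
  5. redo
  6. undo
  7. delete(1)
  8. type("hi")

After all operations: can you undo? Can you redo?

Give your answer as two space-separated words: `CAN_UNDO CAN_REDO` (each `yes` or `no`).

After op 1 (type): buf='dog' undo_depth=1 redo_depth=0
After op 2 (type): buf='dogone' undo_depth=2 redo_depth=0
After op 3 (delete): buf='d' undo_depth=3 redo_depth=0
After op 4 (undo): buf='dogone' undo_depth=2 redo_depth=1
After op 5 (redo): buf='d' undo_depth=3 redo_depth=0
After op 6 (undo): buf='dogone' undo_depth=2 redo_depth=1
After op 7 (delete): buf='dogon' undo_depth=3 redo_depth=0
After op 8 (type): buf='dogonhi' undo_depth=4 redo_depth=0

Answer: yes no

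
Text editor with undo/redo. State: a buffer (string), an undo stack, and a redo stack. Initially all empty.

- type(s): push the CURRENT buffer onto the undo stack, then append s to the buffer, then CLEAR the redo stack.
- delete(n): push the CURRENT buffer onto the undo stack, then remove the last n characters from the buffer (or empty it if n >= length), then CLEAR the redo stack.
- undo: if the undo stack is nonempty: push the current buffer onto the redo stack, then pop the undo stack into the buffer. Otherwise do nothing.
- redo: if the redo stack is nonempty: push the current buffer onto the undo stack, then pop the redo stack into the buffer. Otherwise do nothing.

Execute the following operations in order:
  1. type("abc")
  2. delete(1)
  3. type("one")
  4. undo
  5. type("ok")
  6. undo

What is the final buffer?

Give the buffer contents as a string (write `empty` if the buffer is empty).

Answer: ab

Derivation:
After op 1 (type): buf='abc' undo_depth=1 redo_depth=0
After op 2 (delete): buf='ab' undo_depth=2 redo_depth=0
After op 3 (type): buf='abone' undo_depth=3 redo_depth=0
After op 4 (undo): buf='ab' undo_depth=2 redo_depth=1
After op 5 (type): buf='abok' undo_depth=3 redo_depth=0
After op 6 (undo): buf='ab' undo_depth=2 redo_depth=1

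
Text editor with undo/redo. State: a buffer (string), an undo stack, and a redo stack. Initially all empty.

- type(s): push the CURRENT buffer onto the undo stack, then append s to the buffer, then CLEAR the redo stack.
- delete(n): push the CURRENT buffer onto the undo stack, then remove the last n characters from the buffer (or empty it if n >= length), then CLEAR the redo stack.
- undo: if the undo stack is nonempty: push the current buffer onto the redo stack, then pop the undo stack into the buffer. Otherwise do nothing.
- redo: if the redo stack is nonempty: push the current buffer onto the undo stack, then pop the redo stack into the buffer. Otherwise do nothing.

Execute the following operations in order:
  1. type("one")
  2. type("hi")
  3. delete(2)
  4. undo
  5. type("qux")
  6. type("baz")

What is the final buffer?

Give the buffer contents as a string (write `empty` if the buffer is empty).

Answer: onehiquxbaz

Derivation:
After op 1 (type): buf='one' undo_depth=1 redo_depth=0
After op 2 (type): buf='onehi' undo_depth=2 redo_depth=0
After op 3 (delete): buf='one' undo_depth=3 redo_depth=0
After op 4 (undo): buf='onehi' undo_depth=2 redo_depth=1
After op 5 (type): buf='onehiqux' undo_depth=3 redo_depth=0
After op 6 (type): buf='onehiquxbaz' undo_depth=4 redo_depth=0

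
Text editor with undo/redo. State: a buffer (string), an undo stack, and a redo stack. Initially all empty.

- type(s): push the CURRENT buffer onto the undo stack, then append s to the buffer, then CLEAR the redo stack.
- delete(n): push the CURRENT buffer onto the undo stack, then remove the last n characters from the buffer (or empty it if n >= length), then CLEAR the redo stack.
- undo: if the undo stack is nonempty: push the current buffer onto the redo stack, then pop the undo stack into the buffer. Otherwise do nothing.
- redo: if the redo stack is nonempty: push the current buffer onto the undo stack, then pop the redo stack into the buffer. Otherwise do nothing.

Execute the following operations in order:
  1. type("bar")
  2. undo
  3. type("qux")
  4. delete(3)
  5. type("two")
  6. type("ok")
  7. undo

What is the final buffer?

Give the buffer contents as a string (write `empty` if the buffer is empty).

Answer: two

Derivation:
After op 1 (type): buf='bar' undo_depth=1 redo_depth=0
After op 2 (undo): buf='(empty)' undo_depth=0 redo_depth=1
After op 3 (type): buf='qux' undo_depth=1 redo_depth=0
After op 4 (delete): buf='(empty)' undo_depth=2 redo_depth=0
After op 5 (type): buf='two' undo_depth=3 redo_depth=0
After op 6 (type): buf='twook' undo_depth=4 redo_depth=0
After op 7 (undo): buf='two' undo_depth=3 redo_depth=1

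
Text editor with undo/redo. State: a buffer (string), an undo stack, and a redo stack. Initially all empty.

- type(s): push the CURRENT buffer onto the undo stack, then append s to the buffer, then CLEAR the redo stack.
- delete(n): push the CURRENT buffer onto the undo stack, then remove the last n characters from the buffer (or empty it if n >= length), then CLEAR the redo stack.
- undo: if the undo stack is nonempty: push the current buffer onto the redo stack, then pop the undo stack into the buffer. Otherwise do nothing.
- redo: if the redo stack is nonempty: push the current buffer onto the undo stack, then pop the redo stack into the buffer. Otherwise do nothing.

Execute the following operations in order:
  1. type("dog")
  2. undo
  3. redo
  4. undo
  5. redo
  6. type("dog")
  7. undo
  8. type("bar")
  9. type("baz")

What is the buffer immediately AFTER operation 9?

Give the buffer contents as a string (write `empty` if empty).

Answer: dogbarbaz

Derivation:
After op 1 (type): buf='dog' undo_depth=1 redo_depth=0
After op 2 (undo): buf='(empty)' undo_depth=0 redo_depth=1
After op 3 (redo): buf='dog' undo_depth=1 redo_depth=0
After op 4 (undo): buf='(empty)' undo_depth=0 redo_depth=1
After op 5 (redo): buf='dog' undo_depth=1 redo_depth=0
After op 6 (type): buf='dogdog' undo_depth=2 redo_depth=0
After op 7 (undo): buf='dog' undo_depth=1 redo_depth=1
After op 8 (type): buf='dogbar' undo_depth=2 redo_depth=0
After op 9 (type): buf='dogbarbaz' undo_depth=3 redo_depth=0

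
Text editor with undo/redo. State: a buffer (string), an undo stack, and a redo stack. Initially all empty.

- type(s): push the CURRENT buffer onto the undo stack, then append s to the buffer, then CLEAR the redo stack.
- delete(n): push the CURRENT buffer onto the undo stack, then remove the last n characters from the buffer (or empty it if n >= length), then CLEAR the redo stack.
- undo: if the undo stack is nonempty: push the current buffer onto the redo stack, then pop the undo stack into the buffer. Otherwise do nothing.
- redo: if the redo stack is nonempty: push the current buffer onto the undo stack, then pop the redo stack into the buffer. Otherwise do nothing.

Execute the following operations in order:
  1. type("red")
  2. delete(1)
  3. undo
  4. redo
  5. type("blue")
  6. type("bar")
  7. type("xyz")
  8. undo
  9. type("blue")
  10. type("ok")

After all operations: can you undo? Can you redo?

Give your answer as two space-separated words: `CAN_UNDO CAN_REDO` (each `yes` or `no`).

After op 1 (type): buf='red' undo_depth=1 redo_depth=0
After op 2 (delete): buf='re' undo_depth=2 redo_depth=0
After op 3 (undo): buf='red' undo_depth=1 redo_depth=1
After op 4 (redo): buf='re' undo_depth=2 redo_depth=0
After op 5 (type): buf='reblue' undo_depth=3 redo_depth=0
After op 6 (type): buf='rebluebar' undo_depth=4 redo_depth=0
After op 7 (type): buf='rebluebarxyz' undo_depth=5 redo_depth=0
After op 8 (undo): buf='rebluebar' undo_depth=4 redo_depth=1
After op 9 (type): buf='rebluebarblue' undo_depth=5 redo_depth=0
After op 10 (type): buf='rebluebarblueok' undo_depth=6 redo_depth=0

Answer: yes no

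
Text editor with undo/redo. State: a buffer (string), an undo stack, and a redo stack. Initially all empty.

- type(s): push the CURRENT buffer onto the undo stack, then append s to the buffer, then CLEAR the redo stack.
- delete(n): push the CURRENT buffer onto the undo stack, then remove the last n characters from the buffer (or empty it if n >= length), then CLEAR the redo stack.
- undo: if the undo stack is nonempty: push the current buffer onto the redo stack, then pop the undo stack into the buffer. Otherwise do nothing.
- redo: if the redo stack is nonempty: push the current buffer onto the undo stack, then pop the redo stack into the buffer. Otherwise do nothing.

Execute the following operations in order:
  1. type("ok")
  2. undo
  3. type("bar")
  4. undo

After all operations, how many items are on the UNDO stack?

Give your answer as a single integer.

After op 1 (type): buf='ok' undo_depth=1 redo_depth=0
After op 2 (undo): buf='(empty)' undo_depth=0 redo_depth=1
After op 3 (type): buf='bar' undo_depth=1 redo_depth=0
After op 4 (undo): buf='(empty)' undo_depth=0 redo_depth=1

Answer: 0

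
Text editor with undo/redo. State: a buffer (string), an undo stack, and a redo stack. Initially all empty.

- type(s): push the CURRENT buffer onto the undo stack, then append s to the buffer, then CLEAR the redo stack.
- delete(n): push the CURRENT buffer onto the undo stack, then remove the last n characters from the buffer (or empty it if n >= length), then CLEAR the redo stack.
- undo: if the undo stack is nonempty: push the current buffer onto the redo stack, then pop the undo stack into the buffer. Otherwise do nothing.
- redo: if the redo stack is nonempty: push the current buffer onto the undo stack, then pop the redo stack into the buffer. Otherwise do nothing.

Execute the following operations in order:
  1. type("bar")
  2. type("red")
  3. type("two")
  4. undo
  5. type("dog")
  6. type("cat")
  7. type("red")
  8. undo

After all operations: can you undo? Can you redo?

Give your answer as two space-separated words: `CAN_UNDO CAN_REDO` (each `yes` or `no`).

After op 1 (type): buf='bar' undo_depth=1 redo_depth=0
After op 2 (type): buf='barred' undo_depth=2 redo_depth=0
After op 3 (type): buf='barredtwo' undo_depth=3 redo_depth=0
After op 4 (undo): buf='barred' undo_depth=2 redo_depth=1
After op 5 (type): buf='barreddog' undo_depth=3 redo_depth=0
After op 6 (type): buf='barreddogcat' undo_depth=4 redo_depth=0
After op 7 (type): buf='barreddogcatred' undo_depth=5 redo_depth=0
After op 8 (undo): buf='barreddogcat' undo_depth=4 redo_depth=1

Answer: yes yes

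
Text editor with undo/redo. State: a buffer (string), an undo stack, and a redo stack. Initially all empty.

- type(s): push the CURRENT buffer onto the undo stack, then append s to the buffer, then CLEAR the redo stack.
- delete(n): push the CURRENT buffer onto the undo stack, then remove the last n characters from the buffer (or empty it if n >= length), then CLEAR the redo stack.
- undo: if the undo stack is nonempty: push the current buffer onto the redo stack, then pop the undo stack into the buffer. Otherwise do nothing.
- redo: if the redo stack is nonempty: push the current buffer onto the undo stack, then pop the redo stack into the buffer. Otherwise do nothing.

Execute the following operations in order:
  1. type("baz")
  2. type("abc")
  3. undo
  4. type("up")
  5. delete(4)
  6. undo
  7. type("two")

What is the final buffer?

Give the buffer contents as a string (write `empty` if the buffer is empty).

After op 1 (type): buf='baz' undo_depth=1 redo_depth=0
After op 2 (type): buf='bazabc' undo_depth=2 redo_depth=0
After op 3 (undo): buf='baz' undo_depth=1 redo_depth=1
After op 4 (type): buf='bazup' undo_depth=2 redo_depth=0
After op 5 (delete): buf='b' undo_depth=3 redo_depth=0
After op 6 (undo): buf='bazup' undo_depth=2 redo_depth=1
After op 7 (type): buf='bazuptwo' undo_depth=3 redo_depth=0

Answer: bazuptwo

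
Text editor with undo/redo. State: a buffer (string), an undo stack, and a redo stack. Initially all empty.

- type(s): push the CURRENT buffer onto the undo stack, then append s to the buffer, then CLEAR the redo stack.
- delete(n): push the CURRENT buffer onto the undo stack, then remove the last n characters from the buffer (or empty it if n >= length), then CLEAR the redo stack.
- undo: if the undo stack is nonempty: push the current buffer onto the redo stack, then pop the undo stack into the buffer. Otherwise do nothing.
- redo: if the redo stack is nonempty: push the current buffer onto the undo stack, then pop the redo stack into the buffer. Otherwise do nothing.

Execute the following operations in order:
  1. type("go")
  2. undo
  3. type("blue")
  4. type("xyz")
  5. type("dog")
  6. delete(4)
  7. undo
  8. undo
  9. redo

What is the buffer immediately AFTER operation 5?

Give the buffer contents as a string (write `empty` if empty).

After op 1 (type): buf='go' undo_depth=1 redo_depth=0
After op 2 (undo): buf='(empty)' undo_depth=0 redo_depth=1
After op 3 (type): buf='blue' undo_depth=1 redo_depth=0
After op 4 (type): buf='bluexyz' undo_depth=2 redo_depth=0
After op 5 (type): buf='bluexyzdog' undo_depth=3 redo_depth=0

Answer: bluexyzdog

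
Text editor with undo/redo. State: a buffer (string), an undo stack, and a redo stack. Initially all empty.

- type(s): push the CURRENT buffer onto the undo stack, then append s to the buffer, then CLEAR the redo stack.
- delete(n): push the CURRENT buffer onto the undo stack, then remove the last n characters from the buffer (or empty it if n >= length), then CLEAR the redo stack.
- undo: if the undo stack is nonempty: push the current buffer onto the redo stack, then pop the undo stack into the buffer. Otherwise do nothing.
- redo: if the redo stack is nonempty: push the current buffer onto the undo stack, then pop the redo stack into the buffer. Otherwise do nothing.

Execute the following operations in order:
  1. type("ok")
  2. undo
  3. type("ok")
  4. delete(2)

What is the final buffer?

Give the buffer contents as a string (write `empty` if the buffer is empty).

Answer: empty

Derivation:
After op 1 (type): buf='ok' undo_depth=1 redo_depth=0
After op 2 (undo): buf='(empty)' undo_depth=0 redo_depth=1
After op 3 (type): buf='ok' undo_depth=1 redo_depth=0
After op 4 (delete): buf='(empty)' undo_depth=2 redo_depth=0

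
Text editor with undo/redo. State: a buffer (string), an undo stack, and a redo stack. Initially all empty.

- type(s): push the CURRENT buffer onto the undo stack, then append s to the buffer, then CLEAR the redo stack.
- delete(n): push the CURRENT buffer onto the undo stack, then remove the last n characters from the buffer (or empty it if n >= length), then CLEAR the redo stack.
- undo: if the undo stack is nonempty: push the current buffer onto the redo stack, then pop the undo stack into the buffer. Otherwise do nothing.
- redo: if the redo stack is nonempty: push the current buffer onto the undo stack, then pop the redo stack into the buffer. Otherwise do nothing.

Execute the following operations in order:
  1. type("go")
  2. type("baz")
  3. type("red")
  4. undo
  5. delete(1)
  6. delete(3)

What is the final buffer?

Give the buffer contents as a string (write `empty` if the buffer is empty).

Answer: g

Derivation:
After op 1 (type): buf='go' undo_depth=1 redo_depth=0
After op 2 (type): buf='gobaz' undo_depth=2 redo_depth=0
After op 3 (type): buf='gobazred' undo_depth=3 redo_depth=0
After op 4 (undo): buf='gobaz' undo_depth=2 redo_depth=1
After op 5 (delete): buf='goba' undo_depth=3 redo_depth=0
After op 6 (delete): buf='g' undo_depth=4 redo_depth=0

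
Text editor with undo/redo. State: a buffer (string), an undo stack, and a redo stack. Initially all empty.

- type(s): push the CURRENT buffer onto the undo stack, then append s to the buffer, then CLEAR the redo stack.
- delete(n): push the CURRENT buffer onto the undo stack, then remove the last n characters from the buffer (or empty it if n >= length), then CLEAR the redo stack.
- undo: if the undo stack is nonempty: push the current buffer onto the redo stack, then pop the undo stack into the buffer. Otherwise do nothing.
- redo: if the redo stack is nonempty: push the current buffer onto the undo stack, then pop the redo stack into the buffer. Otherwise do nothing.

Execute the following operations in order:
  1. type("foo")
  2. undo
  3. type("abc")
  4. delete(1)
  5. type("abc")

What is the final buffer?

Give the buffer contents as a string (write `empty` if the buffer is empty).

Answer: ababc

Derivation:
After op 1 (type): buf='foo' undo_depth=1 redo_depth=0
After op 2 (undo): buf='(empty)' undo_depth=0 redo_depth=1
After op 3 (type): buf='abc' undo_depth=1 redo_depth=0
After op 4 (delete): buf='ab' undo_depth=2 redo_depth=0
After op 5 (type): buf='ababc' undo_depth=3 redo_depth=0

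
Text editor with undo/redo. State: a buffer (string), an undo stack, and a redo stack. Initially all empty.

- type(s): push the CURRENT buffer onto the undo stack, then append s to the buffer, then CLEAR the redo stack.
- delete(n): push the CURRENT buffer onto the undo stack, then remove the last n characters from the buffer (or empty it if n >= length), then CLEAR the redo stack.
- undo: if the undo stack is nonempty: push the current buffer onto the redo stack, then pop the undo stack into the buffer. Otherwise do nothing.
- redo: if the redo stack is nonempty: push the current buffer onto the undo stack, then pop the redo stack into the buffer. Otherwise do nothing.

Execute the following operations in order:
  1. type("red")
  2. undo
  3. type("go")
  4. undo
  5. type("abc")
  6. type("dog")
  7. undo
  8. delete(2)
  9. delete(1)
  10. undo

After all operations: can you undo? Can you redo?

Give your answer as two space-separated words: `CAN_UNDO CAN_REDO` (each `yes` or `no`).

Answer: yes yes

Derivation:
After op 1 (type): buf='red' undo_depth=1 redo_depth=0
After op 2 (undo): buf='(empty)' undo_depth=0 redo_depth=1
After op 3 (type): buf='go' undo_depth=1 redo_depth=0
After op 4 (undo): buf='(empty)' undo_depth=0 redo_depth=1
After op 5 (type): buf='abc' undo_depth=1 redo_depth=0
After op 6 (type): buf='abcdog' undo_depth=2 redo_depth=0
After op 7 (undo): buf='abc' undo_depth=1 redo_depth=1
After op 8 (delete): buf='a' undo_depth=2 redo_depth=0
After op 9 (delete): buf='(empty)' undo_depth=3 redo_depth=0
After op 10 (undo): buf='a' undo_depth=2 redo_depth=1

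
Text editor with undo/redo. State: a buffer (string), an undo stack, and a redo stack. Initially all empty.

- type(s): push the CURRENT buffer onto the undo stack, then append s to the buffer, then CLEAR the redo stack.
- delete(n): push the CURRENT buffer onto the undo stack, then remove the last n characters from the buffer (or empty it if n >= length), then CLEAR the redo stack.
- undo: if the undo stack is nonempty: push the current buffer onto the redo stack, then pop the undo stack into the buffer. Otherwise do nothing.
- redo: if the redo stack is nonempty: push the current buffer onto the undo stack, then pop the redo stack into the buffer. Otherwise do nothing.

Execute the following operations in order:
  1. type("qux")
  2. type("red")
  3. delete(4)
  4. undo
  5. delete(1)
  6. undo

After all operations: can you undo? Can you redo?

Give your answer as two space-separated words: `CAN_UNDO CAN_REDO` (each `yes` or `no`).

After op 1 (type): buf='qux' undo_depth=1 redo_depth=0
After op 2 (type): buf='quxred' undo_depth=2 redo_depth=0
After op 3 (delete): buf='qu' undo_depth=3 redo_depth=0
After op 4 (undo): buf='quxred' undo_depth=2 redo_depth=1
After op 5 (delete): buf='quxre' undo_depth=3 redo_depth=0
After op 6 (undo): buf='quxred' undo_depth=2 redo_depth=1

Answer: yes yes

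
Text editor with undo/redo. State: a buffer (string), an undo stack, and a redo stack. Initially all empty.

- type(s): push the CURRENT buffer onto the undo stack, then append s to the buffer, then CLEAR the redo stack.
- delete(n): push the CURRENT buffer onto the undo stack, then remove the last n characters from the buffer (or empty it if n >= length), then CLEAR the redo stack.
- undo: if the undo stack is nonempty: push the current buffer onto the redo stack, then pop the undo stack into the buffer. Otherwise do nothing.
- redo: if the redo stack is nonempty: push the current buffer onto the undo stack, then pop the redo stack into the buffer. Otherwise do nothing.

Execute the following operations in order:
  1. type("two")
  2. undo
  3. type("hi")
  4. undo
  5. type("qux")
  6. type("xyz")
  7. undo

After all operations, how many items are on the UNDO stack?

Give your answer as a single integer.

After op 1 (type): buf='two' undo_depth=1 redo_depth=0
After op 2 (undo): buf='(empty)' undo_depth=0 redo_depth=1
After op 3 (type): buf='hi' undo_depth=1 redo_depth=0
After op 4 (undo): buf='(empty)' undo_depth=0 redo_depth=1
After op 5 (type): buf='qux' undo_depth=1 redo_depth=0
After op 6 (type): buf='quxxyz' undo_depth=2 redo_depth=0
After op 7 (undo): buf='qux' undo_depth=1 redo_depth=1

Answer: 1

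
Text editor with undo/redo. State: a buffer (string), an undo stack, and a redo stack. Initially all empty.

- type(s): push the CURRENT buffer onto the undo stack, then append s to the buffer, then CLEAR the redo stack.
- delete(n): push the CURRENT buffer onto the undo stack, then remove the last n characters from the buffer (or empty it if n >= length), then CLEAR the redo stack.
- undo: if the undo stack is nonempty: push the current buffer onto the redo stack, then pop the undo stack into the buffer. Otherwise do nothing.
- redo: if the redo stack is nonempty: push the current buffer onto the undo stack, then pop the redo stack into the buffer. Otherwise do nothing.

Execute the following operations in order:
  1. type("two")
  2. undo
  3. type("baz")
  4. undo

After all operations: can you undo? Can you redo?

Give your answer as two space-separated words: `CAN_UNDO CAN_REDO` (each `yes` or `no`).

After op 1 (type): buf='two' undo_depth=1 redo_depth=0
After op 2 (undo): buf='(empty)' undo_depth=0 redo_depth=1
After op 3 (type): buf='baz' undo_depth=1 redo_depth=0
After op 4 (undo): buf='(empty)' undo_depth=0 redo_depth=1

Answer: no yes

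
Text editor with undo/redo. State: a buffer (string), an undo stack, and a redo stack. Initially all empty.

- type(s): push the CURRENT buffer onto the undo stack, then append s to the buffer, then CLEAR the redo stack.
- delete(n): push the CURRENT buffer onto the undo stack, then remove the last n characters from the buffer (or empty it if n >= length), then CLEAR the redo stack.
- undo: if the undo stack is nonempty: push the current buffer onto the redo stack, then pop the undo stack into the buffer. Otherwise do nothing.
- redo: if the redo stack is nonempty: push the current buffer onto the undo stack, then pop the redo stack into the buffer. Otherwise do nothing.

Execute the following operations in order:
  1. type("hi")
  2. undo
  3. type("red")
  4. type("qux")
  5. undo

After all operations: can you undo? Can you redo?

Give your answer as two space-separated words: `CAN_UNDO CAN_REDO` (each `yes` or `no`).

Answer: yes yes

Derivation:
After op 1 (type): buf='hi' undo_depth=1 redo_depth=0
After op 2 (undo): buf='(empty)' undo_depth=0 redo_depth=1
After op 3 (type): buf='red' undo_depth=1 redo_depth=0
After op 4 (type): buf='redqux' undo_depth=2 redo_depth=0
After op 5 (undo): buf='red' undo_depth=1 redo_depth=1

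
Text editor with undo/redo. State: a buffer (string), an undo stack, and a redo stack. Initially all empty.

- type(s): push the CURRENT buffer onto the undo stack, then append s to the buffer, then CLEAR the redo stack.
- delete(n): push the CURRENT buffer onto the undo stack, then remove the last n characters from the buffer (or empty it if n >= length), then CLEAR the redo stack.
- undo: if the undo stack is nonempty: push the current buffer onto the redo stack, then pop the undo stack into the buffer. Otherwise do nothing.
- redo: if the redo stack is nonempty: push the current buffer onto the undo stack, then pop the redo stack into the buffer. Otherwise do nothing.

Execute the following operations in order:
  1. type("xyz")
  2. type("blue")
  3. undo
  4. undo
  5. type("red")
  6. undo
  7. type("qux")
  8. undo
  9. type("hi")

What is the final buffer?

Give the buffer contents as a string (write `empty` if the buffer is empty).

Answer: hi

Derivation:
After op 1 (type): buf='xyz' undo_depth=1 redo_depth=0
After op 2 (type): buf='xyzblue' undo_depth=2 redo_depth=0
After op 3 (undo): buf='xyz' undo_depth=1 redo_depth=1
After op 4 (undo): buf='(empty)' undo_depth=0 redo_depth=2
After op 5 (type): buf='red' undo_depth=1 redo_depth=0
After op 6 (undo): buf='(empty)' undo_depth=0 redo_depth=1
After op 7 (type): buf='qux' undo_depth=1 redo_depth=0
After op 8 (undo): buf='(empty)' undo_depth=0 redo_depth=1
After op 9 (type): buf='hi' undo_depth=1 redo_depth=0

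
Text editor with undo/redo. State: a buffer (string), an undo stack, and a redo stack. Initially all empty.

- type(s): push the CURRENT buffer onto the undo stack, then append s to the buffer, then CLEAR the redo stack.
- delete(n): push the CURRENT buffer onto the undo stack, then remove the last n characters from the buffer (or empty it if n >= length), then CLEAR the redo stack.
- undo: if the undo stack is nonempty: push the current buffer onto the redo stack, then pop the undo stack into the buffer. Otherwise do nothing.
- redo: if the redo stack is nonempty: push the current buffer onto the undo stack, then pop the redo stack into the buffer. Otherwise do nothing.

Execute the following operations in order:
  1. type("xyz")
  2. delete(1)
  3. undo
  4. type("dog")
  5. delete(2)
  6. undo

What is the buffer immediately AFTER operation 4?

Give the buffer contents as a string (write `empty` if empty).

After op 1 (type): buf='xyz' undo_depth=1 redo_depth=0
After op 2 (delete): buf='xy' undo_depth=2 redo_depth=0
After op 3 (undo): buf='xyz' undo_depth=1 redo_depth=1
After op 4 (type): buf='xyzdog' undo_depth=2 redo_depth=0

Answer: xyzdog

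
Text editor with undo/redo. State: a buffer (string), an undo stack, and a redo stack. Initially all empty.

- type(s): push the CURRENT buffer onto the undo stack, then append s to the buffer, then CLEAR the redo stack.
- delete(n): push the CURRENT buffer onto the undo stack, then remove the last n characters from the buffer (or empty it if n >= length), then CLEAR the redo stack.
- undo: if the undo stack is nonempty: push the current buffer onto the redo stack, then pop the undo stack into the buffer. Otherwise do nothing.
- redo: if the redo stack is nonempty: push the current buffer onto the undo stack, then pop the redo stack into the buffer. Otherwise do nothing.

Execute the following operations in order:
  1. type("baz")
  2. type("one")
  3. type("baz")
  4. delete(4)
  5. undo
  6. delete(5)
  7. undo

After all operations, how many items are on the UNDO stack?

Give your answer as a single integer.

Answer: 3

Derivation:
After op 1 (type): buf='baz' undo_depth=1 redo_depth=0
After op 2 (type): buf='bazone' undo_depth=2 redo_depth=0
After op 3 (type): buf='bazonebaz' undo_depth=3 redo_depth=0
After op 4 (delete): buf='bazon' undo_depth=4 redo_depth=0
After op 5 (undo): buf='bazonebaz' undo_depth=3 redo_depth=1
After op 6 (delete): buf='bazo' undo_depth=4 redo_depth=0
After op 7 (undo): buf='bazonebaz' undo_depth=3 redo_depth=1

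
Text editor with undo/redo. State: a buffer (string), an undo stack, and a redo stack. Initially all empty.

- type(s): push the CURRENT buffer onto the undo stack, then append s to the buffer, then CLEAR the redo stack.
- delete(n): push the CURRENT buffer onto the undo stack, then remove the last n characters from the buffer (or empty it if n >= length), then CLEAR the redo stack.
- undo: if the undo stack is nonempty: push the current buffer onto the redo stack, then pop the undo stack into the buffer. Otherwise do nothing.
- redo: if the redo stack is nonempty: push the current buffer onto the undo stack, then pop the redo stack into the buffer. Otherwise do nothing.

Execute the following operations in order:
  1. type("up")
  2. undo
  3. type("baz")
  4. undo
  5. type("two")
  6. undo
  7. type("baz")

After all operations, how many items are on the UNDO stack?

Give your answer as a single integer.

After op 1 (type): buf='up' undo_depth=1 redo_depth=0
After op 2 (undo): buf='(empty)' undo_depth=0 redo_depth=1
After op 3 (type): buf='baz' undo_depth=1 redo_depth=0
After op 4 (undo): buf='(empty)' undo_depth=0 redo_depth=1
After op 5 (type): buf='two' undo_depth=1 redo_depth=0
After op 6 (undo): buf='(empty)' undo_depth=0 redo_depth=1
After op 7 (type): buf='baz' undo_depth=1 redo_depth=0

Answer: 1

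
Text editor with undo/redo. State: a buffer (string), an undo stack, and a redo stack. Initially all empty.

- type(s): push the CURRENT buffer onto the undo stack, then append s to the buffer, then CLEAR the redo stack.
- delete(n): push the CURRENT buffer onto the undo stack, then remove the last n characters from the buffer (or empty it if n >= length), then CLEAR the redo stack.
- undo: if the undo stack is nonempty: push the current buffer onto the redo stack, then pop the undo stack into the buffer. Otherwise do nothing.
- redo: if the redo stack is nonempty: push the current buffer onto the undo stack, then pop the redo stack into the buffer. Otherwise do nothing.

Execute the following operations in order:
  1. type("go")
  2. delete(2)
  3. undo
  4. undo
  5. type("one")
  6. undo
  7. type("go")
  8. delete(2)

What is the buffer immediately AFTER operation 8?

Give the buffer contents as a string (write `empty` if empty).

Answer: empty

Derivation:
After op 1 (type): buf='go' undo_depth=1 redo_depth=0
After op 2 (delete): buf='(empty)' undo_depth=2 redo_depth=0
After op 3 (undo): buf='go' undo_depth=1 redo_depth=1
After op 4 (undo): buf='(empty)' undo_depth=0 redo_depth=2
After op 5 (type): buf='one' undo_depth=1 redo_depth=0
After op 6 (undo): buf='(empty)' undo_depth=0 redo_depth=1
After op 7 (type): buf='go' undo_depth=1 redo_depth=0
After op 8 (delete): buf='(empty)' undo_depth=2 redo_depth=0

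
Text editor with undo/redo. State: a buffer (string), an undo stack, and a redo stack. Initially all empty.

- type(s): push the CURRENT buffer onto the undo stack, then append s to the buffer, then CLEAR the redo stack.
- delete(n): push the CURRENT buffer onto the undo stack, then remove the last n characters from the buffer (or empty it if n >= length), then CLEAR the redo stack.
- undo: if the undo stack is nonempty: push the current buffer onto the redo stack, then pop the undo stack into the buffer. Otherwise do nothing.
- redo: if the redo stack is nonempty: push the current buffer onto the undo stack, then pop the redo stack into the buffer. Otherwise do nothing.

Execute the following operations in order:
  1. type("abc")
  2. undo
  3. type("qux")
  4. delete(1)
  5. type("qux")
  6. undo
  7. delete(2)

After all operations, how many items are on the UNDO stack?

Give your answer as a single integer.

After op 1 (type): buf='abc' undo_depth=1 redo_depth=0
After op 2 (undo): buf='(empty)' undo_depth=0 redo_depth=1
After op 3 (type): buf='qux' undo_depth=1 redo_depth=0
After op 4 (delete): buf='qu' undo_depth=2 redo_depth=0
After op 5 (type): buf='ququx' undo_depth=3 redo_depth=0
After op 6 (undo): buf='qu' undo_depth=2 redo_depth=1
After op 7 (delete): buf='(empty)' undo_depth=3 redo_depth=0

Answer: 3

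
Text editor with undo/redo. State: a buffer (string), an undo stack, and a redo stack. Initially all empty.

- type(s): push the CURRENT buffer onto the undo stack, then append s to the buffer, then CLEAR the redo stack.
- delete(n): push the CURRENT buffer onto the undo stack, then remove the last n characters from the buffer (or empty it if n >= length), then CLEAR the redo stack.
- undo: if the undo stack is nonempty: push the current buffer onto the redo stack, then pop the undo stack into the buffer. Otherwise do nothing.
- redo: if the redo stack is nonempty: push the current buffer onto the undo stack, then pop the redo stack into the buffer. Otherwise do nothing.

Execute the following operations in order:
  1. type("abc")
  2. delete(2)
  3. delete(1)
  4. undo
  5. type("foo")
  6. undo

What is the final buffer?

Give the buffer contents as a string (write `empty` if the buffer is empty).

After op 1 (type): buf='abc' undo_depth=1 redo_depth=0
After op 2 (delete): buf='a' undo_depth=2 redo_depth=0
After op 3 (delete): buf='(empty)' undo_depth=3 redo_depth=0
After op 4 (undo): buf='a' undo_depth=2 redo_depth=1
After op 5 (type): buf='afoo' undo_depth=3 redo_depth=0
After op 6 (undo): buf='a' undo_depth=2 redo_depth=1

Answer: a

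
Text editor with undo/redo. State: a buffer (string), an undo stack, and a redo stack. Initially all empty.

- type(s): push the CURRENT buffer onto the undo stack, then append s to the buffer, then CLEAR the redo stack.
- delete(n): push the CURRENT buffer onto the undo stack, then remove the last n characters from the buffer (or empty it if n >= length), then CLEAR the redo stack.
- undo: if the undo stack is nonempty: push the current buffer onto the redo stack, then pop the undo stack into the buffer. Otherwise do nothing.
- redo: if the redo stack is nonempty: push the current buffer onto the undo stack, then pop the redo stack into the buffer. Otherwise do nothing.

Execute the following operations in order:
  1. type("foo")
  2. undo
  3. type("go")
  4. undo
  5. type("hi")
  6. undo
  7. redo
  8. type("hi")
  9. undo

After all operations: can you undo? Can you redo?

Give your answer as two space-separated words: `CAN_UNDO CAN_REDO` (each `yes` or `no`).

After op 1 (type): buf='foo' undo_depth=1 redo_depth=0
After op 2 (undo): buf='(empty)' undo_depth=0 redo_depth=1
After op 3 (type): buf='go' undo_depth=1 redo_depth=0
After op 4 (undo): buf='(empty)' undo_depth=0 redo_depth=1
After op 5 (type): buf='hi' undo_depth=1 redo_depth=0
After op 6 (undo): buf='(empty)' undo_depth=0 redo_depth=1
After op 7 (redo): buf='hi' undo_depth=1 redo_depth=0
After op 8 (type): buf='hihi' undo_depth=2 redo_depth=0
After op 9 (undo): buf='hi' undo_depth=1 redo_depth=1

Answer: yes yes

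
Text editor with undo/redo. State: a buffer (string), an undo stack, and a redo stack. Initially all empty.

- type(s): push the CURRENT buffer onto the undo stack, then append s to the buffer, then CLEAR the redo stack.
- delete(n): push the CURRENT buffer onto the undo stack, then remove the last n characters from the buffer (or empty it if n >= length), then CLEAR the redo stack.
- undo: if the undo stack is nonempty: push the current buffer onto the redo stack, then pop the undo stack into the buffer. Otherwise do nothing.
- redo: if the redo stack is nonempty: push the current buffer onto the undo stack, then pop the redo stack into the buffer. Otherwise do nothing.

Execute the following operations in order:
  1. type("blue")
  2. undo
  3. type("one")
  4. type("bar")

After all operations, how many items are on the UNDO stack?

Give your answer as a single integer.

After op 1 (type): buf='blue' undo_depth=1 redo_depth=0
After op 2 (undo): buf='(empty)' undo_depth=0 redo_depth=1
After op 3 (type): buf='one' undo_depth=1 redo_depth=0
After op 4 (type): buf='onebar' undo_depth=2 redo_depth=0

Answer: 2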